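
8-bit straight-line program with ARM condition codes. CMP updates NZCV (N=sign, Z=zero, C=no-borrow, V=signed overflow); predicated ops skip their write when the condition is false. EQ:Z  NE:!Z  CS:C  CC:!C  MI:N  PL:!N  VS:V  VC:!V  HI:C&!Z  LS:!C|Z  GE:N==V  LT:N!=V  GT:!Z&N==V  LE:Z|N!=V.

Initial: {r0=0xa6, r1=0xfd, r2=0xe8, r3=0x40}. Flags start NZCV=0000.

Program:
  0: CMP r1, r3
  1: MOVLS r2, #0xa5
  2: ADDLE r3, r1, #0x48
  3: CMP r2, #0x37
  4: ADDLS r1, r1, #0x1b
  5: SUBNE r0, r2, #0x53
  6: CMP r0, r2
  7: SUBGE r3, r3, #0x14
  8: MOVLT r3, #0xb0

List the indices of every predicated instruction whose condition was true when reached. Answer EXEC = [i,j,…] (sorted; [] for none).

EXEC = [2,5,8]

[0] flags=1010 → (cmp)
[1] flags=1010 LS?F → skip
[2] flags=1010 LE?T → r3=0x45
[3] flags=1010 → (cmp)
[4] flags=1010 LS?F → skip
[5] flags=1010 NE?T → r0=0x95
[6] flags=1000 → (cmp)
[7] flags=1000 GE?F → skip
[8] flags=1000 LT?T → r3=0xb0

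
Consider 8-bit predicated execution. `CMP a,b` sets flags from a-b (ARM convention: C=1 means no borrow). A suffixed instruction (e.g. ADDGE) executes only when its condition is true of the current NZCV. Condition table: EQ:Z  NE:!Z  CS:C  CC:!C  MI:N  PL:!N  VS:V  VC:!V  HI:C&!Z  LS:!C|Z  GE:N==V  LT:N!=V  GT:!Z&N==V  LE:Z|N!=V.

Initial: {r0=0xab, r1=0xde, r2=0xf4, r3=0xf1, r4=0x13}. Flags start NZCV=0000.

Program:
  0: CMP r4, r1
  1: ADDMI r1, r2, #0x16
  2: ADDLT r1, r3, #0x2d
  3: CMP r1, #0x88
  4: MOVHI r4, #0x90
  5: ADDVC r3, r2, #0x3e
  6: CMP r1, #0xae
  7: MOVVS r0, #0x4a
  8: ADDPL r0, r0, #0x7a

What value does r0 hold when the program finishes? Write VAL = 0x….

VAL = 0x25

0: ✓ CMP  NZCV=0000
1: · ADDMI
2: · ADDLT
3: ✓ CMP  NZCV=0010
4: ✓ MOVHI  r4←0x90
5: ✓ ADDVC  r3←0x32
6: ✓ CMP  NZCV=0010
7: · MOVVS
8: ✓ ADDPL  r0←0x25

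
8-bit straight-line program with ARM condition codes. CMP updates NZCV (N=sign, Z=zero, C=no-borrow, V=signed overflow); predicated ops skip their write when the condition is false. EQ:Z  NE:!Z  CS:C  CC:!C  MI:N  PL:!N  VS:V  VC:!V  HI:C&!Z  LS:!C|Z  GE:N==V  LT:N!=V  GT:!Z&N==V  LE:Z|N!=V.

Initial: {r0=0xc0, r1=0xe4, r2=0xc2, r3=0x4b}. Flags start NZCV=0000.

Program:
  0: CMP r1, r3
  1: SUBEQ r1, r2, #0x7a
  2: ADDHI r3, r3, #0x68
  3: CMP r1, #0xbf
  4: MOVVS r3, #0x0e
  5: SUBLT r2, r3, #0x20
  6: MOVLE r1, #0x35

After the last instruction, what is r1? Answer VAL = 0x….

[0] flags=1010 → (cmp)
[1] flags=1010 EQ?F → skip
[2] flags=1010 HI?T → r3=0xb3
[3] flags=0010 → (cmp)
[4] flags=0010 VS?F → skip
[5] flags=0010 LT?F → skip
[6] flags=0010 LE?F → skip

VAL = 0xe4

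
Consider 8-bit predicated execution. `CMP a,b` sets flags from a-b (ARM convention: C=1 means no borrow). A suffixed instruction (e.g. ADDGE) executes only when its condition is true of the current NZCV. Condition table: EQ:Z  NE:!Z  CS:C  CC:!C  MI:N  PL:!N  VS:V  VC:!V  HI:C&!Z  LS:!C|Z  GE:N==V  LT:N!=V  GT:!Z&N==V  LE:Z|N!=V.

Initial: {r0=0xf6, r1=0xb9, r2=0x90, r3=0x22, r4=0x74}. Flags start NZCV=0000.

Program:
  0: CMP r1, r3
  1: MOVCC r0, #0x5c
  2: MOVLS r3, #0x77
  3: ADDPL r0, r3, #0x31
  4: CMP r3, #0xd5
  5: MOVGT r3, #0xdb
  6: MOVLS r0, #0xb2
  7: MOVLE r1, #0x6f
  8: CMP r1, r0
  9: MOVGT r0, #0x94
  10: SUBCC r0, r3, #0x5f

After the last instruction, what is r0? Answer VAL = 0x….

VAL = 0x94

0: ✓ CMP  NZCV=1010
1: · MOVCC
2: · MOVLS
3: · ADDPL
4: ✓ CMP  NZCV=0000
5: ✓ MOVGT  r3←0xdb
6: ✓ MOVLS  r0←0xb2
7: · MOVLE
8: ✓ CMP  NZCV=0010
9: ✓ MOVGT  r0←0x94
10: · SUBCC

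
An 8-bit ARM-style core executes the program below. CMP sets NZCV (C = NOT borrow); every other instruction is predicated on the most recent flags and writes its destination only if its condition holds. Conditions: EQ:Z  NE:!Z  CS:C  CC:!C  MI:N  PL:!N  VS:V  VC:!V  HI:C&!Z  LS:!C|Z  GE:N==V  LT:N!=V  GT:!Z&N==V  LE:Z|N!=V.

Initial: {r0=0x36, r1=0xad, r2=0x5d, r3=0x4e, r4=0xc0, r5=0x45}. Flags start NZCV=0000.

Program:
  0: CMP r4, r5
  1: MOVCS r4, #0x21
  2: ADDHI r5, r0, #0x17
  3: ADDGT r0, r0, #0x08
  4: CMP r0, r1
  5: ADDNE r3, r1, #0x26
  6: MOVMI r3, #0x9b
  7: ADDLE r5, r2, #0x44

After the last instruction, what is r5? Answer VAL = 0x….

[0] flags=0011 → (cmp)
[1] flags=0011 CS?T → r4=0x21
[2] flags=0011 HI?T → r5=0x4d
[3] flags=0011 GT?F → skip
[4] flags=1001 → (cmp)
[5] flags=1001 NE?T → r3=0xd3
[6] flags=1001 MI?T → r3=0x9b
[7] flags=1001 LE?F → skip

VAL = 0x4d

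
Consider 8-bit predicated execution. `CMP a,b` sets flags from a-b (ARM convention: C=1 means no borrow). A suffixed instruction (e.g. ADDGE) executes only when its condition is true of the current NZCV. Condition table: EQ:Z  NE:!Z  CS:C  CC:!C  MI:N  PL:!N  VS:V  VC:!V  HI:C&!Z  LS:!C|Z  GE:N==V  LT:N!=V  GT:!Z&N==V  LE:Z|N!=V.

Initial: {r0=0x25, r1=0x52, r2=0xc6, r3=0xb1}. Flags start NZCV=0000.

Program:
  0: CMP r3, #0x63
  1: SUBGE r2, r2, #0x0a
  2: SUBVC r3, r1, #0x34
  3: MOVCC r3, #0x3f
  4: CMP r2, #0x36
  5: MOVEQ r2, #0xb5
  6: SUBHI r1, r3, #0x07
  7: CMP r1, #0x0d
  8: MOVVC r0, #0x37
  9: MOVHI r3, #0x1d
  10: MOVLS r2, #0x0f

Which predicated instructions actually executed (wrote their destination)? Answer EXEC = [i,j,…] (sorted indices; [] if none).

[0] flags=0011 → (cmp)
[1] flags=0011 GE?F → skip
[2] flags=0011 VC?F → skip
[3] flags=0011 CC?F → skip
[4] flags=1010 → (cmp)
[5] flags=1010 EQ?F → skip
[6] flags=1010 HI?T → r1=0xaa
[7] flags=1010 → (cmp)
[8] flags=1010 VC?T → r0=0x37
[9] flags=1010 HI?T → r3=0x1d
[10] flags=1010 LS?F → skip

EXEC = [6,8,9]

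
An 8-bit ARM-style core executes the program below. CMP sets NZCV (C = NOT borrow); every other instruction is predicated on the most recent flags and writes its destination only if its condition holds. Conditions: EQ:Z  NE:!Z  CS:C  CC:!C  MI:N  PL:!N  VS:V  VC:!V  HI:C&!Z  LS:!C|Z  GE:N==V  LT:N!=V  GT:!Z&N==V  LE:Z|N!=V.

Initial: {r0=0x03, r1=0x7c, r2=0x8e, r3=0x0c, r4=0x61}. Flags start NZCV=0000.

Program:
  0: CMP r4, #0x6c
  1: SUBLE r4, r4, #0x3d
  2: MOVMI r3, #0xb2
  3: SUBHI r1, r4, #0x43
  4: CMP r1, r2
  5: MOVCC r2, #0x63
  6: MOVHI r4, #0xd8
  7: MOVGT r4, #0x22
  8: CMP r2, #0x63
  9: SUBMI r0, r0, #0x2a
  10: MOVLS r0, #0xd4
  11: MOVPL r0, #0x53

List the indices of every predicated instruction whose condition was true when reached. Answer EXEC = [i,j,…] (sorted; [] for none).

EXEC = [1,2,5,7,10,11]

0: ✓ CMP  NZCV=1000
1: ✓ SUBLE  r4←0x24
2: ✓ MOVMI  r3←0xb2
3: · SUBHI
4: ✓ CMP  NZCV=1001
5: ✓ MOVCC  r2←0x63
6: · MOVHI
7: ✓ MOVGT  r4←0x22
8: ✓ CMP  NZCV=0110
9: · SUBMI
10: ✓ MOVLS  r0←0xd4
11: ✓ MOVPL  r0←0x53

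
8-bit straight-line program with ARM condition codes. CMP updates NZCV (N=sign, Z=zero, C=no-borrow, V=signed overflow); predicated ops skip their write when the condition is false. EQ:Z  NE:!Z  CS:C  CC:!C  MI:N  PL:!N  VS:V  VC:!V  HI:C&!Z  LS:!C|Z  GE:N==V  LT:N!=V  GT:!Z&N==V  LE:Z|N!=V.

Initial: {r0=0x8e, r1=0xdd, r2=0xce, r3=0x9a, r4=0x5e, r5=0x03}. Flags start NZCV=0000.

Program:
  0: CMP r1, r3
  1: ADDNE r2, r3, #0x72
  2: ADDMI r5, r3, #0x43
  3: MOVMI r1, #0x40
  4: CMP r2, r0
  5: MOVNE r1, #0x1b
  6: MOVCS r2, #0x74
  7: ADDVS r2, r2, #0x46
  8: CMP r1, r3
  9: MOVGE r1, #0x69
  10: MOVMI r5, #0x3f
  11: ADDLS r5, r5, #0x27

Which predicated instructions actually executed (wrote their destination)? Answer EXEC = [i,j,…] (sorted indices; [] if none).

EXEC = [1,5,9,10,11]

[0] flags=0010 → (cmp)
[1] flags=0010 NE?T → r2=0x0c
[2] flags=0010 MI?F → skip
[3] flags=0010 MI?F → skip
[4] flags=0000 → (cmp)
[5] flags=0000 NE?T → r1=0x1b
[6] flags=0000 CS?F → skip
[7] flags=0000 VS?F → skip
[8] flags=1001 → (cmp)
[9] flags=1001 GE?T → r1=0x69
[10] flags=1001 MI?T → r5=0x3f
[11] flags=1001 LS?T → r5=0x66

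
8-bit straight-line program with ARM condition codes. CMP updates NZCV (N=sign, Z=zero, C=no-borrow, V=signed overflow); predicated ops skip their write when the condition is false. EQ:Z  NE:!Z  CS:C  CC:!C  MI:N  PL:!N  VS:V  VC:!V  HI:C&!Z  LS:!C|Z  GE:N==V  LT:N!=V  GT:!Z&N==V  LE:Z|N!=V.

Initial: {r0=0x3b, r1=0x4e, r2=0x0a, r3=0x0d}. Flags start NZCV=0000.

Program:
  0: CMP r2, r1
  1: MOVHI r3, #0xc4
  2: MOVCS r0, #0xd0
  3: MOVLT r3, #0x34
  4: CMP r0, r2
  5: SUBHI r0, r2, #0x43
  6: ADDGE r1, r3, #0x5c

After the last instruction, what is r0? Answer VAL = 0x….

0: ✓ CMP  NZCV=1000
1: · MOVHI
2: · MOVCS
3: ✓ MOVLT  r3←0x34
4: ✓ CMP  NZCV=0010
5: ✓ SUBHI  r0←0xc7
6: ✓ ADDGE  r1←0x90

VAL = 0xc7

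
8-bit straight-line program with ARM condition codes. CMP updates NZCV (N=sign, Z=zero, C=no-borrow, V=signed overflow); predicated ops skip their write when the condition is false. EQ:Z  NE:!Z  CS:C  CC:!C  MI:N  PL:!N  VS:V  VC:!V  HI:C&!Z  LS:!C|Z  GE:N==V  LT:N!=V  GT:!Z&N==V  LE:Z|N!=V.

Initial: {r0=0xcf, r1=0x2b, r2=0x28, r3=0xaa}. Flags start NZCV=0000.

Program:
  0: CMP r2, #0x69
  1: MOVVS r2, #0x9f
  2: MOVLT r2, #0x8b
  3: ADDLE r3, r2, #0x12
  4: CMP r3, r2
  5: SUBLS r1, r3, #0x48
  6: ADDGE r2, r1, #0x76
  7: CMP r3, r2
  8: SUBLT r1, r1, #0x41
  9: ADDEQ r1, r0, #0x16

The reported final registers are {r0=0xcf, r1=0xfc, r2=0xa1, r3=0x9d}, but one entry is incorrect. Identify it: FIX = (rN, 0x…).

FIX = (r1, 0xea)

[0] flags=1000 → (cmp)
[1] flags=1000 VS?F → skip
[2] flags=1000 LT?T → r2=0x8b
[3] flags=1000 LE?T → r3=0x9d
[4] flags=0010 → (cmp)
[5] flags=0010 LS?F → skip
[6] flags=0010 GE?T → r2=0xa1
[7] flags=1000 → (cmp)
[8] flags=1000 LT?T → r1=0xea
[9] flags=1000 EQ?F → skip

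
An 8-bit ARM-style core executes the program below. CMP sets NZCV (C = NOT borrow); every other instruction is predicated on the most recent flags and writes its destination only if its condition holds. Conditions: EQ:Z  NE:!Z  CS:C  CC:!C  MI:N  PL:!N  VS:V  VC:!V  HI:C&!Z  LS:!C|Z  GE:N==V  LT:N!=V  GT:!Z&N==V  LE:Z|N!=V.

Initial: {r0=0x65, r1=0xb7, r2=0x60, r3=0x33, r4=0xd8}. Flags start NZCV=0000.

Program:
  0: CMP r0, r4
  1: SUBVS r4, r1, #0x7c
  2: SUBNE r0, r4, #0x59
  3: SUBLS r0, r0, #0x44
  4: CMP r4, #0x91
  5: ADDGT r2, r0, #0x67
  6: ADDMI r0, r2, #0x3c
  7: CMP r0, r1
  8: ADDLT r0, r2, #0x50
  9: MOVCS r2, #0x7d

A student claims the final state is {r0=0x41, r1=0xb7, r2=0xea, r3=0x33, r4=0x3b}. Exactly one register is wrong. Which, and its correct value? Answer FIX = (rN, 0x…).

FIX = (r2, 0x05)

0: ✓ CMP  NZCV=1001
1: ✓ SUBVS  r4←0x3b
2: ✓ SUBNE  r0←0xe2
3: ✓ SUBLS  r0←0x9e
4: ✓ CMP  NZCV=1001
5: ✓ ADDGT  r2←0x05
6: ✓ ADDMI  r0←0x41
7: ✓ CMP  NZCV=1001
8: · ADDLT
9: · MOVCS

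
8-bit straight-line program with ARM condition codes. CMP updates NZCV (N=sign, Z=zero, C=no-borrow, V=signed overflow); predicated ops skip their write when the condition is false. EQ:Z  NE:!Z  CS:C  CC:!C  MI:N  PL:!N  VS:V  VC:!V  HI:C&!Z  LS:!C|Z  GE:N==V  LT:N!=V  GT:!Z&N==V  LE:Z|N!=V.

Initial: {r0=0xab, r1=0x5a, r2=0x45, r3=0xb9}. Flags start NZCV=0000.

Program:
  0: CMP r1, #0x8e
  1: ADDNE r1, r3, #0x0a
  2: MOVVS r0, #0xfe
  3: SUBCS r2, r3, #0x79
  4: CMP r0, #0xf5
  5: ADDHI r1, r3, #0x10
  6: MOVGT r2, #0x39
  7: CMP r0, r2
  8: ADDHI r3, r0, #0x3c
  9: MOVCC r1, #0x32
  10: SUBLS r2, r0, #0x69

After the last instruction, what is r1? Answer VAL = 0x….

0: ✓ CMP  NZCV=1001
1: ✓ ADDNE  r1←0xc3
2: ✓ MOVVS  r0←0xfe
3: · SUBCS
4: ✓ CMP  NZCV=0010
5: ✓ ADDHI  r1←0xc9
6: ✓ MOVGT  r2←0x39
7: ✓ CMP  NZCV=1010
8: ✓ ADDHI  r3←0x3a
9: · MOVCC
10: · SUBLS

VAL = 0xc9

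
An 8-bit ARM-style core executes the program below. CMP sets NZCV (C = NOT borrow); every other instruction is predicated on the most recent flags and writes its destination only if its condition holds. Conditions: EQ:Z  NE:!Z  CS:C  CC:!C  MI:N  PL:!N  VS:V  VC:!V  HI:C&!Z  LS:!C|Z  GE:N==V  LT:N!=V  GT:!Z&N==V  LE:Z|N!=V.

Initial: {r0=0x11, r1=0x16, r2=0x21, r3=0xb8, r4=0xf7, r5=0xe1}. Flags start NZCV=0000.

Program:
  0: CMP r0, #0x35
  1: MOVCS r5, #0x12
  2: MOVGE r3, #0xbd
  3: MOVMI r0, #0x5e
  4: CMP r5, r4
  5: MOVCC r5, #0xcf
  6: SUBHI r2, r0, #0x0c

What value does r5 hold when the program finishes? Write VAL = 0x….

VAL = 0xcf

0: ✓ CMP  NZCV=1000
1: · MOVCS
2: · MOVGE
3: ✓ MOVMI  r0←0x5e
4: ✓ CMP  NZCV=1000
5: ✓ MOVCC  r5←0xcf
6: · SUBHI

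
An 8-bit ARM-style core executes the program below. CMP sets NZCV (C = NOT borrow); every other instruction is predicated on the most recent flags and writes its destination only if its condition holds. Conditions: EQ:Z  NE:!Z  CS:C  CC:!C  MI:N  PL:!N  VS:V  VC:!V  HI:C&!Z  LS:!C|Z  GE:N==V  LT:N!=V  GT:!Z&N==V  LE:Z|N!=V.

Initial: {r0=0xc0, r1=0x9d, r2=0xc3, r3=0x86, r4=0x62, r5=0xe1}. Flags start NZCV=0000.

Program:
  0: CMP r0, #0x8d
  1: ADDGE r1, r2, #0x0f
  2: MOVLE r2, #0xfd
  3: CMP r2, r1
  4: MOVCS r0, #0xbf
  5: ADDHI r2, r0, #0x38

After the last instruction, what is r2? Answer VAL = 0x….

VAL = 0xc3

0: ✓ CMP  NZCV=0010
1: ✓ ADDGE  r1←0xd2
2: · MOVLE
3: ✓ CMP  NZCV=1000
4: · MOVCS
5: · ADDHI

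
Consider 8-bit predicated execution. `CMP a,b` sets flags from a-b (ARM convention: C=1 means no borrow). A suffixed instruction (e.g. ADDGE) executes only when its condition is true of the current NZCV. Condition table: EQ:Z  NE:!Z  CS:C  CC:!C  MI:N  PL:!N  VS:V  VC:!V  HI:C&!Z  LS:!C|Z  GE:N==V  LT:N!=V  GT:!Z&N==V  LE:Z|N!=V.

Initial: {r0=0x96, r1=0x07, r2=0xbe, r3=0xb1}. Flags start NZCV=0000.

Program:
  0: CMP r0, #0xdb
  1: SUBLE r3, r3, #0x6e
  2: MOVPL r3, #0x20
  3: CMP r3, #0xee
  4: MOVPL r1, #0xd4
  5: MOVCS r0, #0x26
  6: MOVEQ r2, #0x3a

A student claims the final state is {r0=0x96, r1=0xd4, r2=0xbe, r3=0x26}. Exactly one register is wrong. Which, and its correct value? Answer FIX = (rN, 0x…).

0: ✓ CMP  NZCV=1000
1: ✓ SUBLE  r3←0x43
2: · MOVPL
3: ✓ CMP  NZCV=0000
4: ✓ MOVPL  r1←0xd4
5: · MOVCS
6: · MOVEQ

FIX = (r3, 0x43)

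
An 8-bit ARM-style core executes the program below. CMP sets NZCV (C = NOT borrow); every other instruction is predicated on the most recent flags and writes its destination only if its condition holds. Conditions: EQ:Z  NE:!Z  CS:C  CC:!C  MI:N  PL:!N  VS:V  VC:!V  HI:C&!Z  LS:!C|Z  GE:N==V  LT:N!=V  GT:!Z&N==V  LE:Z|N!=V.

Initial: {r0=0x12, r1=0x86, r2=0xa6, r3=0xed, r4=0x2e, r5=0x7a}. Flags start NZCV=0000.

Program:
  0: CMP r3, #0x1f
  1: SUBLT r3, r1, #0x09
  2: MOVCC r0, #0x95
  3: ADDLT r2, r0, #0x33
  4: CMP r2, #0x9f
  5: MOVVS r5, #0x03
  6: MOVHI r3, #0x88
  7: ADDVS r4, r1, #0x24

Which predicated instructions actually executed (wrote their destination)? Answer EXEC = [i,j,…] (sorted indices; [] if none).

EXEC = [1,3,5,7]

0: ✓ CMP  NZCV=1010
1: ✓ SUBLT  r3←0x7d
2: · MOVCC
3: ✓ ADDLT  r2←0x45
4: ✓ CMP  NZCV=1001
5: ✓ MOVVS  r5←0x03
6: · MOVHI
7: ✓ ADDVS  r4←0xaa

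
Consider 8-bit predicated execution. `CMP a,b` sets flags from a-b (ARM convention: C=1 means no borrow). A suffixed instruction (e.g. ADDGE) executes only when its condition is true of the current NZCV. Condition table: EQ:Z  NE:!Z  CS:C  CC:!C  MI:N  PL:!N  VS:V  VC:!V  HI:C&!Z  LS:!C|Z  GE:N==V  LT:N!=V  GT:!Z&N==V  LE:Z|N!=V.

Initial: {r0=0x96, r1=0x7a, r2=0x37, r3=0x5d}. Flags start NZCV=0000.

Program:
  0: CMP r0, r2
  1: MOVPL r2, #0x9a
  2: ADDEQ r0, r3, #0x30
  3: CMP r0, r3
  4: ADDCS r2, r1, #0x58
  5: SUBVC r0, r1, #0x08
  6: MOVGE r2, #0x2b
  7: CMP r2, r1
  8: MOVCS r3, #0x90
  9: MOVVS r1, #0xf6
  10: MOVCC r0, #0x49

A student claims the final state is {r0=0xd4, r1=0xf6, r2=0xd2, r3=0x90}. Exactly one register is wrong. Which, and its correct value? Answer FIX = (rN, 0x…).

FIX = (r0, 0x96)

0: ✓ CMP  NZCV=0011
1: ✓ MOVPL  r2←0x9a
2: · ADDEQ
3: ✓ CMP  NZCV=0011
4: ✓ ADDCS  r2←0xd2
5: · SUBVC
6: · MOVGE
7: ✓ CMP  NZCV=0011
8: ✓ MOVCS  r3←0x90
9: ✓ MOVVS  r1←0xf6
10: · MOVCC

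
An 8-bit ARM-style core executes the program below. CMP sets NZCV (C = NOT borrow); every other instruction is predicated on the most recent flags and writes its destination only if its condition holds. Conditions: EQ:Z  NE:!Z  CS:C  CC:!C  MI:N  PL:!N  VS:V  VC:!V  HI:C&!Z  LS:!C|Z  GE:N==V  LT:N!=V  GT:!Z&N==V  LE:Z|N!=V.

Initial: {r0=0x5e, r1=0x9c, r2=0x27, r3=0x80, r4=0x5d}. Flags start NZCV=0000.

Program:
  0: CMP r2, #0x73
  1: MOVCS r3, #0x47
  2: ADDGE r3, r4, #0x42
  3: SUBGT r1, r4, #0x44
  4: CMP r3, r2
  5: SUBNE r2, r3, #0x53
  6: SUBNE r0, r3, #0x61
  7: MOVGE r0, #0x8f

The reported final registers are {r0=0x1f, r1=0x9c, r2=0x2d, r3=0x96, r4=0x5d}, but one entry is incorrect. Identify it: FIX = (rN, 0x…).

FIX = (r3, 0x80)

[0] flags=1000 → (cmp)
[1] flags=1000 CS?F → skip
[2] flags=1000 GE?F → skip
[3] flags=1000 GT?F → skip
[4] flags=0011 → (cmp)
[5] flags=0011 NE?T → r2=0x2d
[6] flags=0011 NE?T → r0=0x1f
[7] flags=0011 GE?F → skip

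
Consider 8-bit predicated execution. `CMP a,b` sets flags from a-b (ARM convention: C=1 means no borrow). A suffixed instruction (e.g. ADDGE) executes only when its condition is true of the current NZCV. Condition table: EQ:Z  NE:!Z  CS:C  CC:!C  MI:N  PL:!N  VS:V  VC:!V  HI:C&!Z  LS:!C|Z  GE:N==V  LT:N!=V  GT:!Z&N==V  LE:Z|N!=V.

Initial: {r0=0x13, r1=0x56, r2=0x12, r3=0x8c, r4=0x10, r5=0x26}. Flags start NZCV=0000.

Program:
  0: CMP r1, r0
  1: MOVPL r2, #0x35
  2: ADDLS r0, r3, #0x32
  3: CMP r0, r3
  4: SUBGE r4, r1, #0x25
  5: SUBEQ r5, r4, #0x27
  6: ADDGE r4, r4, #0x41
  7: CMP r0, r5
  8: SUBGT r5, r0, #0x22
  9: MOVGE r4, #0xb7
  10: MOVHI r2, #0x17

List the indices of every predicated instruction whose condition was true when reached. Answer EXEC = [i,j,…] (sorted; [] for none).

0: ✓ CMP  NZCV=0010
1: ✓ MOVPL  r2←0x35
2: · ADDLS
3: ✓ CMP  NZCV=1001
4: ✓ SUBGE  r4←0x31
5: · SUBEQ
6: ✓ ADDGE  r4←0x72
7: ✓ CMP  NZCV=1000
8: · SUBGT
9: · MOVGE
10: · MOVHI

EXEC = [1,4,6]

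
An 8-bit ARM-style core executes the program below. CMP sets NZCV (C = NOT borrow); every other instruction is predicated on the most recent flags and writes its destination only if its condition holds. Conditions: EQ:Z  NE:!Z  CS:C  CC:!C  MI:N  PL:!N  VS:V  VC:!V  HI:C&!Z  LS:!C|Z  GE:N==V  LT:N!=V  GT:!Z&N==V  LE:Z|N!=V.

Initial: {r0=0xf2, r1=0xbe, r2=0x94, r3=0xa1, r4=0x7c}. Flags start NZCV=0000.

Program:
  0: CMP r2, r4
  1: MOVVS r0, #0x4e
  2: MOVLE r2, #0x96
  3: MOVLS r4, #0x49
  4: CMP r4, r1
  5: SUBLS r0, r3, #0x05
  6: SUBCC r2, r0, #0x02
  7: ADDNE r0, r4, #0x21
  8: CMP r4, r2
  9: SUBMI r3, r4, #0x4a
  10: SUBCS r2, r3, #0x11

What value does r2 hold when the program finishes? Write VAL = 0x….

VAL = 0x9a

0: ✓ CMP  NZCV=0011
1: ✓ MOVVS  r0←0x4e
2: ✓ MOVLE  r2←0x96
3: · MOVLS
4: ✓ CMP  NZCV=1001
5: ✓ SUBLS  r0←0x9c
6: ✓ SUBCC  r2←0x9a
7: ✓ ADDNE  r0←0x9d
8: ✓ CMP  NZCV=1001
9: ✓ SUBMI  r3←0x32
10: · SUBCS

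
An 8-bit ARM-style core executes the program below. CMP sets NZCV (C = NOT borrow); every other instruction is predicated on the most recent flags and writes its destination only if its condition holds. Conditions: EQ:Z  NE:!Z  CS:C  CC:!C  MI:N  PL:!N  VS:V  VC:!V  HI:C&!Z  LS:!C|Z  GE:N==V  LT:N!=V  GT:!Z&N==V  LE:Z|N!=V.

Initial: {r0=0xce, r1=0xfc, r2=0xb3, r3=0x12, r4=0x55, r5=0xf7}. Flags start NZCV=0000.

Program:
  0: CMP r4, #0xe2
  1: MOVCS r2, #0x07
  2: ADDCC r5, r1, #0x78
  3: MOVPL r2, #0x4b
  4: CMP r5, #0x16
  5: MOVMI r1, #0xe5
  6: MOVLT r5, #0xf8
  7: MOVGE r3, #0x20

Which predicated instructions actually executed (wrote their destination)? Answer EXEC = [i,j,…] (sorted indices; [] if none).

EXEC = [2,3,7]

[0] flags=0000 → (cmp)
[1] flags=0000 CS?F → skip
[2] flags=0000 CC?T → r5=0x74
[3] flags=0000 PL?T → r2=0x4b
[4] flags=0010 → (cmp)
[5] flags=0010 MI?F → skip
[6] flags=0010 LT?F → skip
[7] flags=0010 GE?T → r3=0x20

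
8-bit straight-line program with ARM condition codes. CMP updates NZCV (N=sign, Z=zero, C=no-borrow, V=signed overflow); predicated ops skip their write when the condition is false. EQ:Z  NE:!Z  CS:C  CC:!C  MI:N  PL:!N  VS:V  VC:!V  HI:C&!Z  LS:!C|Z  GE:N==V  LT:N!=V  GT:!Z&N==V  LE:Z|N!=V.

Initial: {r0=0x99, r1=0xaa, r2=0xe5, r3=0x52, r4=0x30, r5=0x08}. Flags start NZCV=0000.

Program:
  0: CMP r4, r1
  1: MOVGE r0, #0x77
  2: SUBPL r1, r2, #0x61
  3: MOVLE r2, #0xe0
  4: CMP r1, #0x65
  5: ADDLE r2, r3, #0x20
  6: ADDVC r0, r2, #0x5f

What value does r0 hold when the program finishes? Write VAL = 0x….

0: ✓ CMP  NZCV=1001
1: ✓ MOVGE  r0←0x77
2: · SUBPL
3: · MOVLE
4: ✓ CMP  NZCV=0011
5: ✓ ADDLE  r2←0x72
6: · ADDVC

VAL = 0x77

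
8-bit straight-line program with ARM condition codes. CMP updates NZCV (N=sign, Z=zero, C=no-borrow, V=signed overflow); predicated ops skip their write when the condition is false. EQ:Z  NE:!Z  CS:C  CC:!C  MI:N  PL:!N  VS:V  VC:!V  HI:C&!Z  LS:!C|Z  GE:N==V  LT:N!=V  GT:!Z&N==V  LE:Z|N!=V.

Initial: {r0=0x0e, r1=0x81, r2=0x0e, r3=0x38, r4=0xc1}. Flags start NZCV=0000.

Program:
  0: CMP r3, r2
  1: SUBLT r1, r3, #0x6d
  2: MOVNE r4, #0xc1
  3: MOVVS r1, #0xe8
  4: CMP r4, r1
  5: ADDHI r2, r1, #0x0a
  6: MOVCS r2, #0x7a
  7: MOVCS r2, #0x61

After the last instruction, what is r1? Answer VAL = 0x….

VAL = 0x81

0: ✓ CMP  NZCV=0010
1: · SUBLT
2: ✓ MOVNE  r4←0xc1
3: · MOVVS
4: ✓ CMP  NZCV=0010
5: ✓ ADDHI  r2←0x8b
6: ✓ MOVCS  r2←0x7a
7: ✓ MOVCS  r2←0x61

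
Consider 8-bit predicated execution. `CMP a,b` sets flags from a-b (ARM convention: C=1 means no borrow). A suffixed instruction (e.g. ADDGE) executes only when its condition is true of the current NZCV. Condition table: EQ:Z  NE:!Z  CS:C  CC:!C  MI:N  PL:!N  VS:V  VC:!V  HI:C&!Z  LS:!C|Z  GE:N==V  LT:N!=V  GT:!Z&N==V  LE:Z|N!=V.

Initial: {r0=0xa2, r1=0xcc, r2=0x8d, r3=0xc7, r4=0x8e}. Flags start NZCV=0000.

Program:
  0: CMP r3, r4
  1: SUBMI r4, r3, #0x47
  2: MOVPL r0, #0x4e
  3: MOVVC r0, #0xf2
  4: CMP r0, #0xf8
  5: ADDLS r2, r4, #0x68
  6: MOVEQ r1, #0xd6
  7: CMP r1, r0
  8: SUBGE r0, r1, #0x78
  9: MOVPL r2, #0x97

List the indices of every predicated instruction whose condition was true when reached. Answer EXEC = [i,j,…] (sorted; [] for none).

0: ✓ CMP  NZCV=0010
1: · SUBMI
2: ✓ MOVPL  r0←0x4e
3: ✓ MOVVC  r0←0xf2
4: ✓ CMP  NZCV=1000
5: ✓ ADDLS  r2←0xf6
6: · MOVEQ
7: ✓ CMP  NZCV=1000
8: · SUBGE
9: · MOVPL

EXEC = [2,3,5]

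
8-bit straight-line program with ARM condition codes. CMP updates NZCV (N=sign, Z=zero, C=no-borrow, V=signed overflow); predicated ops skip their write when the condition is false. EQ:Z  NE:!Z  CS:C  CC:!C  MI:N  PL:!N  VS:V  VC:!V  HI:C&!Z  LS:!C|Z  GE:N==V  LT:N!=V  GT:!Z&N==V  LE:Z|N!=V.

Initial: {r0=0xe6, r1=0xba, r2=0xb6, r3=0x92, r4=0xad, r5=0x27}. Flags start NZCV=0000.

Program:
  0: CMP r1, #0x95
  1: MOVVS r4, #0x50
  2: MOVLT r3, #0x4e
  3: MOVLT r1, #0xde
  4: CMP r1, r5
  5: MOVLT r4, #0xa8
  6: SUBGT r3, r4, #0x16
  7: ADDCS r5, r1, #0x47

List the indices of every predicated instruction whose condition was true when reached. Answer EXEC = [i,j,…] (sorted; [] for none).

[0] flags=0010 → (cmp)
[1] flags=0010 VS?F → skip
[2] flags=0010 LT?F → skip
[3] flags=0010 LT?F → skip
[4] flags=1010 → (cmp)
[5] flags=1010 LT?T → r4=0xa8
[6] flags=1010 GT?F → skip
[7] flags=1010 CS?T → r5=0x01

EXEC = [5,7]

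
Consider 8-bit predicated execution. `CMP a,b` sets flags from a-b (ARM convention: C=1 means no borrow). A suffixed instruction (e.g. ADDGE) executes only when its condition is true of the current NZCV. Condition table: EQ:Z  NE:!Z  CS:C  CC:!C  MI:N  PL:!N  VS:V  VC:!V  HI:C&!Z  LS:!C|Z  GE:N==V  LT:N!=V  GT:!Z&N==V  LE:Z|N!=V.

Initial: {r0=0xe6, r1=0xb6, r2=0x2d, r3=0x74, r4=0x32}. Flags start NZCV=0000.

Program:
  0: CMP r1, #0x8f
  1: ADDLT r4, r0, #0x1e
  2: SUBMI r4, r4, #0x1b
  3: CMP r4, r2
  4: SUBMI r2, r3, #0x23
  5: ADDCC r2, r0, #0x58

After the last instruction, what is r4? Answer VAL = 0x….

[0] flags=0010 → (cmp)
[1] flags=0010 LT?F → skip
[2] flags=0010 MI?F → skip
[3] flags=0010 → (cmp)
[4] flags=0010 MI?F → skip
[5] flags=0010 CC?F → skip

VAL = 0x32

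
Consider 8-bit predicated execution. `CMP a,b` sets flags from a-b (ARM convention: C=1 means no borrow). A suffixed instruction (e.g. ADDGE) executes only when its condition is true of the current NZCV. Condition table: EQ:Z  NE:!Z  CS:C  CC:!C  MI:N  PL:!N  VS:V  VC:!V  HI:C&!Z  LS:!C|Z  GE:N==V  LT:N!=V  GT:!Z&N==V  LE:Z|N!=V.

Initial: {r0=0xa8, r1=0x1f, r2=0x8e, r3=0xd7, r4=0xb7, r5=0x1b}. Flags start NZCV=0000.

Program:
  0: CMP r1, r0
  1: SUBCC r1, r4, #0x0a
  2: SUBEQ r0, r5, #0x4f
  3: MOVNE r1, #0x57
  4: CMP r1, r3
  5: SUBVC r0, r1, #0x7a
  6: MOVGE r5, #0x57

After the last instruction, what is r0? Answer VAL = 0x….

VAL = 0xa8

[0] flags=0000 → (cmp)
[1] flags=0000 CC?T → r1=0xad
[2] flags=0000 EQ?F → skip
[3] flags=0000 NE?T → r1=0x57
[4] flags=1001 → (cmp)
[5] flags=1001 VC?F → skip
[6] flags=1001 GE?T → r5=0x57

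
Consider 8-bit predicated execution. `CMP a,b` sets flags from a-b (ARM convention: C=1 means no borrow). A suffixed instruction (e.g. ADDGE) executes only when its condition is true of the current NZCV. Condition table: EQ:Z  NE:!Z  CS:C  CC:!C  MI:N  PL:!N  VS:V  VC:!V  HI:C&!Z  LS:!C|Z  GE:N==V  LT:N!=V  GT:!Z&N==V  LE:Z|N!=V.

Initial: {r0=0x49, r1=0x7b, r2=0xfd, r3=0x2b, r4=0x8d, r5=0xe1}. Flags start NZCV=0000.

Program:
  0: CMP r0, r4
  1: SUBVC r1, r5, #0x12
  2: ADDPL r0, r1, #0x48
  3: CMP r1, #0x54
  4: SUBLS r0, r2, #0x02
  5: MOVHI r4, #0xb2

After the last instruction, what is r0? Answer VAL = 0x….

VAL = 0x49

0: ✓ CMP  NZCV=1001
1: · SUBVC
2: · ADDPL
3: ✓ CMP  NZCV=0010
4: · SUBLS
5: ✓ MOVHI  r4←0xb2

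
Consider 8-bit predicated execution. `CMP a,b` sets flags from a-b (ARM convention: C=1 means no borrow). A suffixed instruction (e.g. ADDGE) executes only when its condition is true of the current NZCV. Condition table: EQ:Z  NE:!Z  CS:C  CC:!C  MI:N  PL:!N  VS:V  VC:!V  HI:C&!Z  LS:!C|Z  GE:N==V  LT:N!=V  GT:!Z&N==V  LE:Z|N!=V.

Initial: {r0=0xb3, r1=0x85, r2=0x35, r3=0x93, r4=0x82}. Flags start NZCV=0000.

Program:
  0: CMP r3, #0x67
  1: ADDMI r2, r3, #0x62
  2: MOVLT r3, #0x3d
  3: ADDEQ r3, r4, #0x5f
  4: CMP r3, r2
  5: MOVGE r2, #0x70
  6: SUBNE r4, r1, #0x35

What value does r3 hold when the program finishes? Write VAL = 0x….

VAL = 0x3d

[0] flags=0011 → (cmp)
[1] flags=0011 MI?F → skip
[2] flags=0011 LT?T → r3=0x3d
[3] flags=0011 EQ?F → skip
[4] flags=0010 → (cmp)
[5] flags=0010 GE?T → r2=0x70
[6] flags=0010 NE?T → r4=0x50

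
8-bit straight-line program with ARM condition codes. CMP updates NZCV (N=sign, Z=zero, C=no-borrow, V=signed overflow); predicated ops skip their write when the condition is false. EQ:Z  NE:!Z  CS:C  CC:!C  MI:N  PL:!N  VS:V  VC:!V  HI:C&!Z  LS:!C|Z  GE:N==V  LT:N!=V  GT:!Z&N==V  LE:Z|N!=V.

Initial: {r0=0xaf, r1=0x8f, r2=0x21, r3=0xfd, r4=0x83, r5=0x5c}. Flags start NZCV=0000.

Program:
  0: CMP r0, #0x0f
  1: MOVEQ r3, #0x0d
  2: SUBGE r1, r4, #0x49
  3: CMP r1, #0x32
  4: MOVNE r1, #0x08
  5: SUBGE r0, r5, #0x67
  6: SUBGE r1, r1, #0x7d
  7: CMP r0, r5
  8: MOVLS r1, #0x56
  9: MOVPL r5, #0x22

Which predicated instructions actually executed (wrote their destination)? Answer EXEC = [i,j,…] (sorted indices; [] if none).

EXEC = [4,9]

0: ✓ CMP  NZCV=1010
1: · MOVEQ
2: · SUBGE
3: ✓ CMP  NZCV=0011
4: ✓ MOVNE  r1←0x08
5: · SUBGE
6: · SUBGE
7: ✓ CMP  NZCV=0011
8: · MOVLS
9: ✓ MOVPL  r5←0x22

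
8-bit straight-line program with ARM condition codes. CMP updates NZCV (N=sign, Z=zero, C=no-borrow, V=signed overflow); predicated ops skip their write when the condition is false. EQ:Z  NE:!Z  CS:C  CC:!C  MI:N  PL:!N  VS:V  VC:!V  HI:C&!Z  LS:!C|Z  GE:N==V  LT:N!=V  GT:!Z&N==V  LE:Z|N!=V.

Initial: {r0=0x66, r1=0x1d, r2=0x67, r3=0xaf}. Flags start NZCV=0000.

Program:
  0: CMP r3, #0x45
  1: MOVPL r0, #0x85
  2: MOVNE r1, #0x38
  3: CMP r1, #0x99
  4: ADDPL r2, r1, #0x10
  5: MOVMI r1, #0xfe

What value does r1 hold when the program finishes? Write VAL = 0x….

0: ✓ CMP  NZCV=0011
1: ✓ MOVPL  r0←0x85
2: ✓ MOVNE  r1←0x38
3: ✓ CMP  NZCV=1001
4: · ADDPL
5: ✓ MOVMI  r1←0xfe

VAL = 0xfe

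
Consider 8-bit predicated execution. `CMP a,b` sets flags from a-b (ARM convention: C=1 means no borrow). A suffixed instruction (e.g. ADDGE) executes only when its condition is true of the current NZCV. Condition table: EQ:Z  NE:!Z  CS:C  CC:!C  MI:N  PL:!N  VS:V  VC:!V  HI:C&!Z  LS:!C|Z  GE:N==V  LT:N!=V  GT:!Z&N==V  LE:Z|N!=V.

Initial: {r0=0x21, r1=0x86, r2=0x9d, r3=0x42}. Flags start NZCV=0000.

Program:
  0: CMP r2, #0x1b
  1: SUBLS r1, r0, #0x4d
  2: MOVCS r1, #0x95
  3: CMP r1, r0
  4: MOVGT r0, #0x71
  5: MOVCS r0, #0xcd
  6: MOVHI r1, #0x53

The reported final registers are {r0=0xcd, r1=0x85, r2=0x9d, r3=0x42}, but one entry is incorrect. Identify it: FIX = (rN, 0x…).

FIX = (r1, 0x53)

[0] flags=1010 → (cmp)
[1] flags=1010 LS?F → skip
[2] flags=1010 CS?T → r1=0x95
[3] flags=0011 → (cmp)
[4] flags=0011 GT?F → skip
[5] flags=0011 CS?T → r0=0xcd
[6] flags=0011 HI?T → r1=0x53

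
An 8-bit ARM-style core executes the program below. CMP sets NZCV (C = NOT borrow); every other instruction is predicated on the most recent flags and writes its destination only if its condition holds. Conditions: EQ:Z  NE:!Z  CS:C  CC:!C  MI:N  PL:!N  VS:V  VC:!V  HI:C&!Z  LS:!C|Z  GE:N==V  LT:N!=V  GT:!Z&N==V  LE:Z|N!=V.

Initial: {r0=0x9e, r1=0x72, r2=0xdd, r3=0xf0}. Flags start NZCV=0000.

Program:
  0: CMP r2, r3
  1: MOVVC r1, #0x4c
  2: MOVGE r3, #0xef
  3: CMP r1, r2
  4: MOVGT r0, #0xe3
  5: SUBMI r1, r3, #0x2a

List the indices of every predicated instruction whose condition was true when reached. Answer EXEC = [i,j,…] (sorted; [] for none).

EXEC = [1,4]

[0] flags=1000 → (cmp)
[1] flags=1000 VC?T → r1=0x4c
[2] flags=1000 GE?F → skip
[3] flags=0000 → (cmp)
[4] flags=0000 GT?T → r0=0xe3
[5] flags=0000 MI?F → skip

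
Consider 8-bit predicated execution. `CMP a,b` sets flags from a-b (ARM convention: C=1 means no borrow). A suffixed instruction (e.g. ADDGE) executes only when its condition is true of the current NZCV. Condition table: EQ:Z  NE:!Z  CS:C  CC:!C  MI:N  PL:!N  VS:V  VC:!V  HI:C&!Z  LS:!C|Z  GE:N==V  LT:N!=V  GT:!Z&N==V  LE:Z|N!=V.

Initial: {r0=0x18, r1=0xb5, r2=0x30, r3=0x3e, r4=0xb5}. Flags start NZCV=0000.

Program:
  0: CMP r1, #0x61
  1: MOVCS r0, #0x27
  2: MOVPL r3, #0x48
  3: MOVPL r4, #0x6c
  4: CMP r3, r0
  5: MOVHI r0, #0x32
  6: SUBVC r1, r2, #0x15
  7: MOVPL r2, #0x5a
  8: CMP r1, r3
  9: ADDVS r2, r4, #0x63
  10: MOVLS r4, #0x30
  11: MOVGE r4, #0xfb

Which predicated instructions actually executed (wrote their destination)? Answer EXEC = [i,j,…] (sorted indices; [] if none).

[0] flags=0011 → (cmp)
[1] flags=0011 CS?T → r0=0x27
[2] flags=0011 PL?T → r3=0x48
[3] flags=0011 PL?T → r4=0x6c
[4] flags=0010 → (cmp)
[5] flags=0010 HI?T → r0=0x32
[6] flags=0010 VC?T → r1=0x1b
[7] flags=0010 PL?T → r2=0x5a
[8] flags=1000 → (cmp)
[9] flags=1000 VS?F → skip
[10] flags=1000 LS?T → r4=0x30
[11] flags=1000 GE?F → skip

EXEC = [1,2,3,5,6,7,10]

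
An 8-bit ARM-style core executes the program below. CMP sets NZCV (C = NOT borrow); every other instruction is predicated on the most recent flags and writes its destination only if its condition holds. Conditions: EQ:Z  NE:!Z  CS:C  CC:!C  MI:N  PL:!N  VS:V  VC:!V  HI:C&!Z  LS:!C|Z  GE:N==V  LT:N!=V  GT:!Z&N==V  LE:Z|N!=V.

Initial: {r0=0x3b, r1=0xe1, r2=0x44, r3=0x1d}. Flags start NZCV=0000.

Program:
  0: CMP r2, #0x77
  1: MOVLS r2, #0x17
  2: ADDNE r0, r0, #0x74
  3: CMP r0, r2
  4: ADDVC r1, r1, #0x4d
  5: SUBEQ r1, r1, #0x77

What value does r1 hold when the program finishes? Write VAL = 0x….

VAL = 0x2e

0: ✓ CMP  NZCV=1000
1: ✓ MOVLS  r2←0x17
2: ✓ ADDNE  r0←0xaf
3: ✓ CMP  NZCV=1010
4: ✓ ADDVC  r1←0x2e
5: · SUBEQ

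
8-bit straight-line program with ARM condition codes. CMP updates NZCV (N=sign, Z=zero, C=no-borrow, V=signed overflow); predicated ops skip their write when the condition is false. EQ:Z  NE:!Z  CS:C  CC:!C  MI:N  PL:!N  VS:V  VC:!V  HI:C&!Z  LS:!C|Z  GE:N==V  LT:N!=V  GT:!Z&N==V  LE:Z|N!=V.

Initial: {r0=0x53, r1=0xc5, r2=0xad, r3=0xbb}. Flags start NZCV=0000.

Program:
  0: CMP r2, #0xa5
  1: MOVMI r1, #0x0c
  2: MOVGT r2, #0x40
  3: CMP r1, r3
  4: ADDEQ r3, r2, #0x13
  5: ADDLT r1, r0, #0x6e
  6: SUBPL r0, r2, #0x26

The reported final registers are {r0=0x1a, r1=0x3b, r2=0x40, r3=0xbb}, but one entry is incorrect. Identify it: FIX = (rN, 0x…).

0: ✓ CMP  NZCV=0010
1: · MOVMI
2: ✓ MOVGT  r2←0x40
3: ✓ CMP  NZCV=0010
4: · ADDEQ
5: · ADDLT
6: ✓ SUBPL  r0←0x1a

FIX = (r1, 0xc5)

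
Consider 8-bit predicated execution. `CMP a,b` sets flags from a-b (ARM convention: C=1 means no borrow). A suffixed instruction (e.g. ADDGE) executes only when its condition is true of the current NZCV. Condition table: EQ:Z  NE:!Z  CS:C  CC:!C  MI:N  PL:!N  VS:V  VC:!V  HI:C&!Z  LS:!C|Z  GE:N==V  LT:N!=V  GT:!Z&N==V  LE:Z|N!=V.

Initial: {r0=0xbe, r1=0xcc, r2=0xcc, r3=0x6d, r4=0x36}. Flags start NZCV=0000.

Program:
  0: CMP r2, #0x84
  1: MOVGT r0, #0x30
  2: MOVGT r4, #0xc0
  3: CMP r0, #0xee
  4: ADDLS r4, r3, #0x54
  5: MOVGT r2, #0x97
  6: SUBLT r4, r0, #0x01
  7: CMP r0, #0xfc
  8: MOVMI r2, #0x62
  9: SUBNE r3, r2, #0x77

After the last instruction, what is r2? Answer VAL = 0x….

0: ✓ CMP  NZCV=0010
1: ✓ MOVGT  r0←0x30
2: ✓ MOVGT  r4←0xc0
3: ✓ CMP  NZCV=0000
4: ✓ ADDLS  r4←0xc1
5: ✓ MOVGT  r2←0x97
6: · SUBLT
7: ✓ CMP  NZCV=0000
8: · MOVMI
9: ✓ SUBNE  r3←0x20

VAL = 0x97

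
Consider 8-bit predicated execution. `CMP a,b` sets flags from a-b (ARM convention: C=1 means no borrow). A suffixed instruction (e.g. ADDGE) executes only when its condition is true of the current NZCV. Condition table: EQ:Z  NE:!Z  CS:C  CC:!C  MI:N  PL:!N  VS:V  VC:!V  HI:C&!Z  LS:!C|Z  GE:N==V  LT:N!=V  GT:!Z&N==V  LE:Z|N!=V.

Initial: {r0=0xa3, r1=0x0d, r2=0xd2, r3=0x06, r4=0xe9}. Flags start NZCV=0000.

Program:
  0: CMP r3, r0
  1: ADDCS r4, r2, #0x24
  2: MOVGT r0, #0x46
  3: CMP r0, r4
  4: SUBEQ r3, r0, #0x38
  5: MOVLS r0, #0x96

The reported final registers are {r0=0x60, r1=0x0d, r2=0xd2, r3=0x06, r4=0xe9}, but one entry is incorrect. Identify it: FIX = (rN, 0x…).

FIX = (r0, 0x96)

0: ✓ CMP  NZCV=0000
1: · ADDCS
2: ✓ MOVGT  r0←0x46
3: ✓ CMP  NZCV=0000
4: · SUBEQ
5: ✓ MOVLS  r0←0x96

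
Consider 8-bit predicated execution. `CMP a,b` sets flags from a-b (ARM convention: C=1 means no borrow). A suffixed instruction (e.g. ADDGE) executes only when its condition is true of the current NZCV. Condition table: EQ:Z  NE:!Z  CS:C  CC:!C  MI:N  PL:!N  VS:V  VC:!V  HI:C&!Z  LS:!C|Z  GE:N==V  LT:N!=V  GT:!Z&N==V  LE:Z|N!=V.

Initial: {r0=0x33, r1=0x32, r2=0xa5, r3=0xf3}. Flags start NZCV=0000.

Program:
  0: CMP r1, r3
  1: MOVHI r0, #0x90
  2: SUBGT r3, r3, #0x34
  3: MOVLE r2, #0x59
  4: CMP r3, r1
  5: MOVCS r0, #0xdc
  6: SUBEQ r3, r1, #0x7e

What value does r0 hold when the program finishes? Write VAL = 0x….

VAL = 0xdc

[0] flags=0000 → (cmp)
[1] flags=0000 HI?F → skip
[2] flags=0000 GT?T → r3=0xbf
[3] flags=0000 LE?F → skip
[4] flags=1010 → (cmp)
[5] flags=1010 CS?T → r0=0xdc
[6] flags=1010 EQ?F → skip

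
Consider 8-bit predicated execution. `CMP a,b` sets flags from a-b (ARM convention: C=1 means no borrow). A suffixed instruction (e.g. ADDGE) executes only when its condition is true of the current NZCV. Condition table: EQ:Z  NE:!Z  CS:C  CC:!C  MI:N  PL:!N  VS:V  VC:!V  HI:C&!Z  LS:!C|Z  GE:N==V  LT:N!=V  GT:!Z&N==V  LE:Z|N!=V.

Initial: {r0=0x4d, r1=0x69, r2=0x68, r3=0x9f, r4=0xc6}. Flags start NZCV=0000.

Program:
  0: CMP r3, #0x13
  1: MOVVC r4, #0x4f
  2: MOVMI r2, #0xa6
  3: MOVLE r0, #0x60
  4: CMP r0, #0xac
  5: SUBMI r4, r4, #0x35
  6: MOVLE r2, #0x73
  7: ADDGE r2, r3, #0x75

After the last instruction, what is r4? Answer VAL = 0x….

VAL = 0x1a

[0] flags=1010 → (cmp)
[1] flags=1010 VC?T → r4=0x4f
[2] flags=1010 MI?T → r2=0xa6
[3] flags=1010 LE?T → r0=0x60
[4] flags=1001 → (cmp)
[5] flags=1001 MI?T → r4=0x1a
[6] flags=1001 LE?F → skip
[7] flags=1001 GE?T → r2=0x14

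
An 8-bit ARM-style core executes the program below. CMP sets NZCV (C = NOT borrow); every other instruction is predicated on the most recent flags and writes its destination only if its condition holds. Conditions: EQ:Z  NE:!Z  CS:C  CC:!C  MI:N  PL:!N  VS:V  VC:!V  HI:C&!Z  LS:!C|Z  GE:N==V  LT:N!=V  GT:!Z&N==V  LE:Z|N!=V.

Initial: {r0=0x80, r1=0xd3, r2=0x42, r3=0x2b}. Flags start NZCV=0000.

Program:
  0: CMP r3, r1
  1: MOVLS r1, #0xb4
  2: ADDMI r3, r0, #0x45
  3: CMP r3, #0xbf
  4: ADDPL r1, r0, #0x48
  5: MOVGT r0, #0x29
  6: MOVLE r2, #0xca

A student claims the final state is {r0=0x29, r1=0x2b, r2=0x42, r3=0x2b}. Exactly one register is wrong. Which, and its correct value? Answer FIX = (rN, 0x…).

FIX = (r1, 0xc8)

[0] flags=0000 → (cmp)
[1] flags=0000 LS?T → r1=0xb4
[2] flags=0000 MI?F → skip
[3] flags=0000 → (cmp)
[4] flags=0000 PL?T → r1=0xc8
[5] flags=0000 GT?T → r0=0x29
[6] flags=0000 LE?F → skip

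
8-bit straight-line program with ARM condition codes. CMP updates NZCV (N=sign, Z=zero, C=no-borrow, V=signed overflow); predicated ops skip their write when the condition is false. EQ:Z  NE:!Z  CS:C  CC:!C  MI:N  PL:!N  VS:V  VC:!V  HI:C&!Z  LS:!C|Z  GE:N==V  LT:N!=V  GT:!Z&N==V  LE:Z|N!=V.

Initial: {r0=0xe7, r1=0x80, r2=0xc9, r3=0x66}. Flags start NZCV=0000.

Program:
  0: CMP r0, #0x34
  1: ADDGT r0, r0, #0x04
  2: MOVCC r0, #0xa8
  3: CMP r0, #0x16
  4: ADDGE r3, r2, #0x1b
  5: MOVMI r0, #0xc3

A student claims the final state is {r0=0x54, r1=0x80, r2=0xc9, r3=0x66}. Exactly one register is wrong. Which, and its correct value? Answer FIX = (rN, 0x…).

[0] flags=1010 → (cmp)
[1] flags=1010 GT?F → skip
[2] flags=1010 CC?F → skip
[3] flags=1010 → (cmp)
[4] flags=1010 GE?F → skip
[5] flags=1010 MI?T → r0=0xc3

FIX = (r0, 0xc3)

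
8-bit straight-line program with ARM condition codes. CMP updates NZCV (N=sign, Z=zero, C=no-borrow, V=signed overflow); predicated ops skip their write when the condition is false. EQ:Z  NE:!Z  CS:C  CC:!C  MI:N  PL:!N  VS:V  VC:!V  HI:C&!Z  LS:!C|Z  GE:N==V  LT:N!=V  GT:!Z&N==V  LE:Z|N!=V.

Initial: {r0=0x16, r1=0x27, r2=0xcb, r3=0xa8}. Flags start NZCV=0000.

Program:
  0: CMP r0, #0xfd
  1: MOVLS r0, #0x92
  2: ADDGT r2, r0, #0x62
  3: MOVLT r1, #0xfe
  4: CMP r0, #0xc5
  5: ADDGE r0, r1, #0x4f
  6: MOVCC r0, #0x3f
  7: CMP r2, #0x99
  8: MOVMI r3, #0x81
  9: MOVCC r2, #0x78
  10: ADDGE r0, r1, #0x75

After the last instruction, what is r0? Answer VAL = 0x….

VAL = 0x9c

0: ✓ CMP  NZCV=0000
1: ✓ MOVLS  r0←0x92
2: ✓ ADDGT  r2←0xf4
3: · MOVLT
4: ✓ CMP  NZCV=1000
5: · ADDGE
6: ✓ MOVCC  r0←0x3f
7: ✓ CMP  NZCV=0010
8: · MOVMI
9: · MOVCC
10: ✓ ADDGE  r0←0x9c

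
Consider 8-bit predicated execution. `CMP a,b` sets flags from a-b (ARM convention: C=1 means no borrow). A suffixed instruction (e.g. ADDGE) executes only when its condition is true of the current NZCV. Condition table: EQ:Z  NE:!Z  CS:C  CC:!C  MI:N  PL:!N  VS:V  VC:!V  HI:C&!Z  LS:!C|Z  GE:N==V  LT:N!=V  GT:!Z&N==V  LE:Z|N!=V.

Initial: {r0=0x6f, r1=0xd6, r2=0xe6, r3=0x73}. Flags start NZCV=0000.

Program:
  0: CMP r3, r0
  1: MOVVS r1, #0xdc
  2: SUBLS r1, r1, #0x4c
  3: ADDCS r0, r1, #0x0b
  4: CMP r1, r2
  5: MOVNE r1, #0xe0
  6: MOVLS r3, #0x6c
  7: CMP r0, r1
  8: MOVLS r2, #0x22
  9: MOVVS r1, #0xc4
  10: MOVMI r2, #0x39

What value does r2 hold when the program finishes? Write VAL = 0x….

VAL = 0xe6

0: ✓ CMP  NZCV=0010
1: · MOVVS
2: · SUBLS
3: ✓ ADDCS  r0←0xe1
4: ✓ CMP  NZCV=1000
5: ✓ MOVNE  r1←0xe0
6: ✓ MOVLS  r3←0x6c
7: ✓ CMP  NZCV=0010
8: · MOVLS
9: · MOVVS
10: · MOVMI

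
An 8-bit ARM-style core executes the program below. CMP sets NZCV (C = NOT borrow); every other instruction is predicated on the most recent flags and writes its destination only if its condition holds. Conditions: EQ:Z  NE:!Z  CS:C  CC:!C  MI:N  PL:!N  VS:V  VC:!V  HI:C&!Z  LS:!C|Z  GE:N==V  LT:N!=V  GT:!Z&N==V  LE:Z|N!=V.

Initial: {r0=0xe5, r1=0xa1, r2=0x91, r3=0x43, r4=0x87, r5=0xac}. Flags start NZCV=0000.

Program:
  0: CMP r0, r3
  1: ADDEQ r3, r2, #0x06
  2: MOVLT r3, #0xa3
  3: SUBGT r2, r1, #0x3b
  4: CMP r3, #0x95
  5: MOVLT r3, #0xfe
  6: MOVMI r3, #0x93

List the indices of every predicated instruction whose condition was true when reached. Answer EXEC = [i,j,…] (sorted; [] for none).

0: ✓ CMP  NZCV=1010
1: · ADDEQ
2: ✓ MOVLT  r3←0xa3
3: · SUBGT
4: ✓ CMP  NZCV=0010
5: · MOVLT
6: · MOVMI

EXEC = [2]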